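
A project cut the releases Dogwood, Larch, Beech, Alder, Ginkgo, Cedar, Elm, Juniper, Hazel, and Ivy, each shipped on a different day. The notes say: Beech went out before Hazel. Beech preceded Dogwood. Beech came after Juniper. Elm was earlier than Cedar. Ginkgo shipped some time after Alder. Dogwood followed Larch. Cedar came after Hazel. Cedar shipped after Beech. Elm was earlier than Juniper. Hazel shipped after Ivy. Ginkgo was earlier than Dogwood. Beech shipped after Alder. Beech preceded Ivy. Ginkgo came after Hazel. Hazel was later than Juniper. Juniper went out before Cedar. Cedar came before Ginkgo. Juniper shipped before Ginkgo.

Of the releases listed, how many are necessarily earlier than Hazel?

Directly stated before Hazel: Beech, Ivy, and Juniper.
Alder reaches Hazel via Alder → Beech → Hazel.
Elm reaches Hazel via Elm → Juniper → Hazel.
No chain forces Dogwood (or any of the others) ahead of Hazel.
That's Alder, Beech, Elm, Ivy, and Juniper — 5 in all.

5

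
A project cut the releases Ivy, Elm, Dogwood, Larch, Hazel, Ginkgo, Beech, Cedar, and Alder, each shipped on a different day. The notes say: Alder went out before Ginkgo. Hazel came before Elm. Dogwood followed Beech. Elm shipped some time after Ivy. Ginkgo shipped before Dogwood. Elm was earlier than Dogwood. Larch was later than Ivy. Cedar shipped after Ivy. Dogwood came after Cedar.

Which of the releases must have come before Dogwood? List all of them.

Directly stated before Dogwood: Beech, Cedar, Elm, and Ginkgo.
Alder reaches Dogwood via Alder → Ginkgo → Dogwood.
Hazel reaches Dogwood via Hazel → Elm → Dogwood.
Ivy reaches Dogwood via Ivy → Elm → Dogwood.

Alder, Beech, Cedar, Elm, Ginkgo, Hazel, Ivy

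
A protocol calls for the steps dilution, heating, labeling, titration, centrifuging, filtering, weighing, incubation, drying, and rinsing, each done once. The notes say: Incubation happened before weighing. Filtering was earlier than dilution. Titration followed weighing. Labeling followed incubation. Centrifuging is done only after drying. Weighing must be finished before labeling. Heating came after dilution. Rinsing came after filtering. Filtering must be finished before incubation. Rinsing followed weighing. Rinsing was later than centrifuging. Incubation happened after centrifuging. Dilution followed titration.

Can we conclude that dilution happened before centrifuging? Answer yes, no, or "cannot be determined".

no

Tracing the constraints gives centrifuging → incubation → weighing → titration → dilution, so centrifuging must come before dilution.
That means dilution cannot be before centrifuging.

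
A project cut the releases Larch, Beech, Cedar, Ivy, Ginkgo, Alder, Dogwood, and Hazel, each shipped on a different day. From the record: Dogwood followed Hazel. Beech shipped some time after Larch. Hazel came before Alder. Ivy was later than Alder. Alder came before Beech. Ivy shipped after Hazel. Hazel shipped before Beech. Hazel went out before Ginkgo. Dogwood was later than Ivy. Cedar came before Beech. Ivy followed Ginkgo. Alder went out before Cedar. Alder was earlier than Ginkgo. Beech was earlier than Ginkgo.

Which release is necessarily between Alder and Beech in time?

Tracing the constraints gives Alder → Cedar → Beech, so Cedar sits after Alder and before Beech.
No other release is forced both after Alder and before Beech.

Cedar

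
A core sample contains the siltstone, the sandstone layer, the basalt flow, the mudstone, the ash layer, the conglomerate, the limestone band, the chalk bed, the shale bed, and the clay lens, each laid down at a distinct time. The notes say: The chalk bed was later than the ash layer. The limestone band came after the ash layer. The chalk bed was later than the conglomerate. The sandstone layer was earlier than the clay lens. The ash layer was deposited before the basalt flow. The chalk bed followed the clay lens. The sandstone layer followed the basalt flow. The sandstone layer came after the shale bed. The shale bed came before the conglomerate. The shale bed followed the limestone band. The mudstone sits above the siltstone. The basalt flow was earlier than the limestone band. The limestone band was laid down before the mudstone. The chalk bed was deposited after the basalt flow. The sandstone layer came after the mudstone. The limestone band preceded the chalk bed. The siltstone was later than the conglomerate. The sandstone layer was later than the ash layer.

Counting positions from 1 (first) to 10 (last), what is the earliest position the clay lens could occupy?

9

The ash layer, the basalt flow, the conglomerate, the limestone band, the mudstone, the sandstone layer, the shale bed, and the siltstone must all come before the clay lens — 8 forced predecessors.
Nothing else is forced ahead of the clay lens, so its earliest slot is position 8 + 1 = 9.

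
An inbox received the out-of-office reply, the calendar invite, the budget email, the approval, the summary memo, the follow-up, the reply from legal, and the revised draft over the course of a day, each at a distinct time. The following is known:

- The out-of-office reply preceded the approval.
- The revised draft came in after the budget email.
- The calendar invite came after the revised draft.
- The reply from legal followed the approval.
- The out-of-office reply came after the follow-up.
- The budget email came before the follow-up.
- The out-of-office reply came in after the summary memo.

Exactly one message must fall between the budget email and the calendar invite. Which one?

the revised draft

Tracing the constraints gives the budget email → the revised draft → the calendar invite, so the revised draft sits after the budget email and before the calendar invite.
No other message is forced both after the budget email and before the calendar invite.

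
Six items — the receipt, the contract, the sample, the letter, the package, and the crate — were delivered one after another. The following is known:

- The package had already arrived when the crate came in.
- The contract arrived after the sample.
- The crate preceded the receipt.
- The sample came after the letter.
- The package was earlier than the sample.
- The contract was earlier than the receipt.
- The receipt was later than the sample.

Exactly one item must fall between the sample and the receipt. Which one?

the contract

Tracing the constraints gives the sample → the contract → the receipt, so the contract sits after the sample and before the receipt.
No other item is forced both after the sample and before the receipt.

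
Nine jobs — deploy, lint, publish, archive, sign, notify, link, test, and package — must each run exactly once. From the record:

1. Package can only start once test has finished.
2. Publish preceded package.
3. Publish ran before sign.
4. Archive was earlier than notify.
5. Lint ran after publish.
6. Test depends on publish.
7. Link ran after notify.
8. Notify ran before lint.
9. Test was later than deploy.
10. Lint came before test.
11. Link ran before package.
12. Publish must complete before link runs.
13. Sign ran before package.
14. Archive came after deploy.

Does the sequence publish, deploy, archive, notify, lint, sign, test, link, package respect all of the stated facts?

yes

Check each stated constraint against the proposed order — e.g. publish is ahead of link; publish is ahead of package. Every pair is in the required order; nothing is violated.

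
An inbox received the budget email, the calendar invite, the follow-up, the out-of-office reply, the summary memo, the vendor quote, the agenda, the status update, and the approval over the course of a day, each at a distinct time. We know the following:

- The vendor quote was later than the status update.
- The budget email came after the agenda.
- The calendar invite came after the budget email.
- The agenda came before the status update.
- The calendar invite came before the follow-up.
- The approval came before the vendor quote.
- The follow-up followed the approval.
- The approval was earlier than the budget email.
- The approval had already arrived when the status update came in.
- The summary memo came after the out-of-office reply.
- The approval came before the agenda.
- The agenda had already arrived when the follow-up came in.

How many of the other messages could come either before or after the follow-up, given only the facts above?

4

Forced before the follow-up: the agenda, the approval, the budget email, and the calendar invite.
That leaves the out-of-office reply, the status update, the summary memo, and the vendor quote with no forced order relative to the follow-up — 4.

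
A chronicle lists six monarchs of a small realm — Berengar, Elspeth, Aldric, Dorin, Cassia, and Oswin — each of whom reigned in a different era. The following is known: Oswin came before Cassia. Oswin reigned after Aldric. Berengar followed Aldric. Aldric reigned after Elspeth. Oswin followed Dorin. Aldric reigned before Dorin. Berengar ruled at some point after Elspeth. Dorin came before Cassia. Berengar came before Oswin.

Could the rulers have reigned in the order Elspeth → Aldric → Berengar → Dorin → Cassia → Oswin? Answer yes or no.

no

The constraints require Oswin before Cassia, but in the proposed sequence Cassia appears ahead of Oswin. That one violation is enough.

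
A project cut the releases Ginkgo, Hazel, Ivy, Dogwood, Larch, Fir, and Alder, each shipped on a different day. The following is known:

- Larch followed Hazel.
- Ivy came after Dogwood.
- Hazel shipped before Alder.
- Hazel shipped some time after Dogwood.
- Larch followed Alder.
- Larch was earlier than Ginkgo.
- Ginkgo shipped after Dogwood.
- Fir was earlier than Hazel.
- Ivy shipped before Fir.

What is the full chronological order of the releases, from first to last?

Dogwood, Ivy, Fir, Hazel, Alder, Larch, Ginkgo

The constraints fix every adjacent pair, so only one ordering works:
Dogwood → Ivy → Fir → Hazel → Alder → Larch → Ginkgo.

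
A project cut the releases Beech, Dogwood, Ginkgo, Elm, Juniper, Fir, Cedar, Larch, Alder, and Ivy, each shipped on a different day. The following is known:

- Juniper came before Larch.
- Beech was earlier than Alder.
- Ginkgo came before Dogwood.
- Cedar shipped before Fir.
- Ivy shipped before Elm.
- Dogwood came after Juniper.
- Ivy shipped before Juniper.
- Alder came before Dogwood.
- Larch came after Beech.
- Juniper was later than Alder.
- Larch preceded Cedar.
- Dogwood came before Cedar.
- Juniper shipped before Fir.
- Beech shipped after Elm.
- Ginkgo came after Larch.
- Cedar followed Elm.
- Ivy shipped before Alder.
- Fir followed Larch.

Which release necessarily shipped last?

Fir

Every other release has a chain of constraints placing it before Fir, so Fir is last.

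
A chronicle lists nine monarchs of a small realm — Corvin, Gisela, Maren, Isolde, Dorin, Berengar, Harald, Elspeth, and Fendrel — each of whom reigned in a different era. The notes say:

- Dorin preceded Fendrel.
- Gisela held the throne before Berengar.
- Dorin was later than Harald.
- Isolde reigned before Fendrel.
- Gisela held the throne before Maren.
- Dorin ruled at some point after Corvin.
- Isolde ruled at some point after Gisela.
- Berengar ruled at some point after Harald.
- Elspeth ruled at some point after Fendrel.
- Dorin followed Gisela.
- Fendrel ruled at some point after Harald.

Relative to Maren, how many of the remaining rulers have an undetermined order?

Forced before Maren: Gisela.
That leaves Berengar, Corvin, Dorin, Elspeth, Fendrel, Harald, and Isolde with no forced order relative to Maren — 7.

7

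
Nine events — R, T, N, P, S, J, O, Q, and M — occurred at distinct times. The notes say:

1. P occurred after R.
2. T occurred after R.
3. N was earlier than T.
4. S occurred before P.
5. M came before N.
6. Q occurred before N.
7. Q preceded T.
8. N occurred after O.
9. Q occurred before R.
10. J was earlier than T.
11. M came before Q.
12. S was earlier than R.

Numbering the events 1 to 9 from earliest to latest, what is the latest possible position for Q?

5

Q must come before N, P, R, and T — 4 events forced after it.
Everything else can be placed before Q in some valid order, so Q can sit as late as position 9 − 4 = 5.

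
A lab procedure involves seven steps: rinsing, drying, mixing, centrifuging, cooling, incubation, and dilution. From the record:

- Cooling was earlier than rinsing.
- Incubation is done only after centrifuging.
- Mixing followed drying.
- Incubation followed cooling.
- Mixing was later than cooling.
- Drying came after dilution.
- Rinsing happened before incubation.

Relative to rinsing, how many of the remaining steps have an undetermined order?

4

Forced before rinsing: cooling; forced after rinsing: incubation.
That leaves centrifuging, dilution, drying, and mixing with no forced order relative to rinsing — 4.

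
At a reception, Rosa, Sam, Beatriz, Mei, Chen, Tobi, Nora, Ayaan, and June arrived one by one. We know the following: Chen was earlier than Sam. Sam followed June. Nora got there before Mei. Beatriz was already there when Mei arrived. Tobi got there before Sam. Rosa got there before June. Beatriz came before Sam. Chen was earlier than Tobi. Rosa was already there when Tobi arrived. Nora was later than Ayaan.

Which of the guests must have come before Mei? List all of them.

Directly stated before Mei: Beatriz and Nora.
Ayaan reaches Mei via Ayaan → Nora → Mei.

Ayaan, Beatriz, Nora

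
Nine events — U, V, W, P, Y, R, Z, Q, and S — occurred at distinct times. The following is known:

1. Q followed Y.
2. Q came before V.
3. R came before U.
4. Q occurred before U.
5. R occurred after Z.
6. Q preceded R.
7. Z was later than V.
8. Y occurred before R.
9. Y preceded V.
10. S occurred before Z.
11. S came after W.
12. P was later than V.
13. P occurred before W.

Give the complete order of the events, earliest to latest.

The constraints fix every adjacent pair, so only one ordering works:
Y → Q → V → P → W → S → Z → R → U.

Y, Q, V, P, W, S, Z, R, U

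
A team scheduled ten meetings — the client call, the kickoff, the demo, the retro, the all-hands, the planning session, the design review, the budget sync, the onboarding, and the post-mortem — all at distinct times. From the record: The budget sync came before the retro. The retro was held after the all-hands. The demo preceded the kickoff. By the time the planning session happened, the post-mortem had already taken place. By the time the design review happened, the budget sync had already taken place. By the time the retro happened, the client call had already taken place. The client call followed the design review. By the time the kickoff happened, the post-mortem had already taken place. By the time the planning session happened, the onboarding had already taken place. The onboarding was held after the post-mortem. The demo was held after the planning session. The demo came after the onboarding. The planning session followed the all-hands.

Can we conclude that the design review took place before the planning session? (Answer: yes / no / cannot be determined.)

No chain of stated constraints runs from the design review to the planning session, and none runs from the planning session to the design review either.
So the relative order of the design review and the planning session is not fixed by the given facts.

cannot be determined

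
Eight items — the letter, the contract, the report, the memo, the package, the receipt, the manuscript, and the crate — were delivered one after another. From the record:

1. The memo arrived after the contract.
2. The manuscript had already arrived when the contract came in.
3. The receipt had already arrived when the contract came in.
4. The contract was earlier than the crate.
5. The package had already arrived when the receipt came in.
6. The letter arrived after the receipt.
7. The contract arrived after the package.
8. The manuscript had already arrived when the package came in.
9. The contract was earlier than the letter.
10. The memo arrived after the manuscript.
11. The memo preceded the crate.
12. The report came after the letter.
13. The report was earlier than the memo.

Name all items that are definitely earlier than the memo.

Directly stated before the memo: the contract, the manuscript, and the report.
The letter reaches the memo via the letter → the report → the memo.
The package reaches the memo via the package → the contract → the memo.
The receipt reaches the memo via the receipt → the contract → the memo.
No chain forces the crate ahead of the memo.

the contract, the letter, the manuscript, the package, the receipt, the report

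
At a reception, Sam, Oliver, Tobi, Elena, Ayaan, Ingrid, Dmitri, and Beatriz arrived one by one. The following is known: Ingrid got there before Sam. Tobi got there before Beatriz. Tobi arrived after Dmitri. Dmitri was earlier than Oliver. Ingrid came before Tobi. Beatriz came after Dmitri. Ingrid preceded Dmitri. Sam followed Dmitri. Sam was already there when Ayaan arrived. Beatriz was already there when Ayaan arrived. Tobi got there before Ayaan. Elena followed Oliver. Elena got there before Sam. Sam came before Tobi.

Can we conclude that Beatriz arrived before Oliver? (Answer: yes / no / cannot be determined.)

Tracing the constraints gives Oliver → Elena → Sam → Tobi → Beatriz, so Oliver must come before Beatriz.
That means Beatriz cannot be before Oliver.

no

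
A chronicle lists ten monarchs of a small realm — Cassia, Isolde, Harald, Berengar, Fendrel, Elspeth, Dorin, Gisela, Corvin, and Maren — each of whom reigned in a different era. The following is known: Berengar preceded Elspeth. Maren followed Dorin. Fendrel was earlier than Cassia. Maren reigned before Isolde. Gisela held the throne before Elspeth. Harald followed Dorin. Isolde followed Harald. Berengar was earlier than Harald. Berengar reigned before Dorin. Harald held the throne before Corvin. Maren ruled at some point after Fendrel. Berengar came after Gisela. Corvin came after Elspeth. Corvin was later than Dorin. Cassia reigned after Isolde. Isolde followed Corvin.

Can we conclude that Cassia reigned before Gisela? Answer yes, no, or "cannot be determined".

no

Tracing the constraints gives Gisela → Berengar → Harald → Isolde → Cassia, so Gisela must come before Cassia.
That means Cassia cannot be before Gisela.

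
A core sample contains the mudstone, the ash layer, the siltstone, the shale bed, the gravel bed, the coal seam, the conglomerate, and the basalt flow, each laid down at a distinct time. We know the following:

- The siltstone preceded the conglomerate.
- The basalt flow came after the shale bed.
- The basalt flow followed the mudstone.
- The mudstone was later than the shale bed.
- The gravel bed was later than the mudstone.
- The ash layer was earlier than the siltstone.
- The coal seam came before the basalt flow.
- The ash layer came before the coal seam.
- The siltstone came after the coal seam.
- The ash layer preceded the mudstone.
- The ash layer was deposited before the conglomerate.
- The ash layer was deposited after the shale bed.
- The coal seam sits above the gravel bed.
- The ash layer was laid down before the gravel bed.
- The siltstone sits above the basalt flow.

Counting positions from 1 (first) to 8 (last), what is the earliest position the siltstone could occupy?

The ash layer, the basalt flow, the coal seam, the gravel bed, the mudstone, and the shale bed must all come before the siltstone — 6 forced predecessors.
Nothing else is forced ahead of the siltstone, so its earliest slot is position 6 + 1 = 7.

7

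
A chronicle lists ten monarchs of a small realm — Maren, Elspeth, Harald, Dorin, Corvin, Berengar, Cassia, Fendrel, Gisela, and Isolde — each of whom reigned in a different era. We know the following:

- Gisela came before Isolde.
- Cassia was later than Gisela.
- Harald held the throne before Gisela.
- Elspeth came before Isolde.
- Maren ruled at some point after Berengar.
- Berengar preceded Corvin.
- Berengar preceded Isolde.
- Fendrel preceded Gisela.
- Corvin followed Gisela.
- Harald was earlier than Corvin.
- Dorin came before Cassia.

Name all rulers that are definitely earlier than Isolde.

Directly stated before Isolde: Berengar, Elspeth, and Gisela.
Fendrel reaches Isolde via Fendrel → Gisela → Isolde.
Harald reaches Isolde via Harald → Gisela → Isolde.
No chain forces Cassia (or any of the others) ahead of Isolde.

Berengar, Elspeth, Fendrel, Gisela, Harald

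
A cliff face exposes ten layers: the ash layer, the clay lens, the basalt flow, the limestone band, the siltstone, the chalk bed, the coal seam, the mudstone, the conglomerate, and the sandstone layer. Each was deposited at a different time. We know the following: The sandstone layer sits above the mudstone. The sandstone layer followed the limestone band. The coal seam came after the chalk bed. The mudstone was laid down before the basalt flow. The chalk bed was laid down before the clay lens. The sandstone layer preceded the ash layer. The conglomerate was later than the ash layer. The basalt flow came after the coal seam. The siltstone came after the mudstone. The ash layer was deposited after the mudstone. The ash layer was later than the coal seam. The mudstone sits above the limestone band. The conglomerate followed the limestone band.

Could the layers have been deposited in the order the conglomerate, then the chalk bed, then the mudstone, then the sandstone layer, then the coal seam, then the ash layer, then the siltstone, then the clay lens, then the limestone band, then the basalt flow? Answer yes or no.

no

The constraints require the limestone band before the sandstone layer, but in the proposed sequence the sandstone layer appears ahead of the limestone band. That one violation is enough.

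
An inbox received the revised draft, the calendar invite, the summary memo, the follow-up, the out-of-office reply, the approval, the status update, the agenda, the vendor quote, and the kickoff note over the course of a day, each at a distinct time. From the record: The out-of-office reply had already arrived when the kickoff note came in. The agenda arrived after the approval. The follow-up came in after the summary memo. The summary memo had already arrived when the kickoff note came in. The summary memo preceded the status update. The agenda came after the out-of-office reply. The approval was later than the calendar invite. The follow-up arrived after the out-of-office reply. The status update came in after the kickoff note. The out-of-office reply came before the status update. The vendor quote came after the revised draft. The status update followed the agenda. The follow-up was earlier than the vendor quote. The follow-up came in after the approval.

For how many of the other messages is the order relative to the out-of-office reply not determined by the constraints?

Forced after the out-of-office reply: the agenda, the follow-up, the kickoff note, the status update, and the vendor quote.
That leaves the approval, the calendar invite, the revised draft, and the summary memo with no forced order relative to the out-of-office reply — 4.

4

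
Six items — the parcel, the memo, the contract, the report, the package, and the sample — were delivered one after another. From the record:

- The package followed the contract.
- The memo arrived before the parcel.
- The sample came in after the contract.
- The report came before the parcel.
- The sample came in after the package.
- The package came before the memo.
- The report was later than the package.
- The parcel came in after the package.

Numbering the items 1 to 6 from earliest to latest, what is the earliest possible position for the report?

The contract and the package must both come before the report — 2 forced predecessors.
Nothing else is forced ahead of the report, so its earliest slot is position 2 + 1 = 3.

3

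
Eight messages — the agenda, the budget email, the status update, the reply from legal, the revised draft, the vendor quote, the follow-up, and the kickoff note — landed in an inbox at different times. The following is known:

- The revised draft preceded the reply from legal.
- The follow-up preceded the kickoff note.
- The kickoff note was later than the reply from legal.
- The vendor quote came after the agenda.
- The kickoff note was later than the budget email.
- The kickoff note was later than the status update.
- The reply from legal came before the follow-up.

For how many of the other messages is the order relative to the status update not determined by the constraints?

Forced after the status update: the kickoff note.
That leaves the agenda, the budget email, the follow-up, the reply from legal, the revised draft, and the vendor quote with no forced order relative to the status update — 6.

6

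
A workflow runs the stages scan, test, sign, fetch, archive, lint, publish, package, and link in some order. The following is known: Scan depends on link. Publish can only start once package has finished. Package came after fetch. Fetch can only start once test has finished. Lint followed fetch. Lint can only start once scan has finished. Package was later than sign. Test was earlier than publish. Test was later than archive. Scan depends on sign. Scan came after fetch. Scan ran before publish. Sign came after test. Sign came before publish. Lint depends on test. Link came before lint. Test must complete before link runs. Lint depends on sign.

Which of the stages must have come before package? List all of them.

Directly stated before package: fetch and sign.
Archive reaches package via archive → test → sign → package.
Test reaches package via test → sign → package.

archive, fetch, sign, test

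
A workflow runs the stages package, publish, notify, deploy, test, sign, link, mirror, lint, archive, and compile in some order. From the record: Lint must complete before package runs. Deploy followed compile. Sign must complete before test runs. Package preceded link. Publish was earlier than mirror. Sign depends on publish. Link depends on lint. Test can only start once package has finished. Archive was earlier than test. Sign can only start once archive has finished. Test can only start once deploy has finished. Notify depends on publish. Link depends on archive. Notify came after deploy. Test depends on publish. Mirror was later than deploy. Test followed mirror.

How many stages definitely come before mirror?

3

Directly stated before mirror: deploy and publish.
Compile reaches mirror via compile → deploy → mirror.
That's compile, deploy, and publish — 3 in all.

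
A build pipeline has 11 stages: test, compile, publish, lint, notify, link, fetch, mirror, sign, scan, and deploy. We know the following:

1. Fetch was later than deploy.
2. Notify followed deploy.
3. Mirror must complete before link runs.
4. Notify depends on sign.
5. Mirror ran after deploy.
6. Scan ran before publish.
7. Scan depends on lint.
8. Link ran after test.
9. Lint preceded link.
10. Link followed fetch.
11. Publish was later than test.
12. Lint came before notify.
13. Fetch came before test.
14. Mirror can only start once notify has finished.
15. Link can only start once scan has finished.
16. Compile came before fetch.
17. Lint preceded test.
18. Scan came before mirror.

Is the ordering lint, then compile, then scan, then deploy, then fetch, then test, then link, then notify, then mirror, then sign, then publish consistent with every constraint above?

no

The constraints require sign before notify, but in the proposed sequence notify appears ahead of sign. That one violation is enough.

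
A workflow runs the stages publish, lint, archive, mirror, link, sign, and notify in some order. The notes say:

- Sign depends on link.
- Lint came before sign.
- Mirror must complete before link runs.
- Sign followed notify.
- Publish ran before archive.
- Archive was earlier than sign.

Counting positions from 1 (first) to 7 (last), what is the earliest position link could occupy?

Mirror must come before link — 1 forced predecessor.
Nothing else is forced ahead of link, so its earliest slot is position 1 + 1 = 2.

2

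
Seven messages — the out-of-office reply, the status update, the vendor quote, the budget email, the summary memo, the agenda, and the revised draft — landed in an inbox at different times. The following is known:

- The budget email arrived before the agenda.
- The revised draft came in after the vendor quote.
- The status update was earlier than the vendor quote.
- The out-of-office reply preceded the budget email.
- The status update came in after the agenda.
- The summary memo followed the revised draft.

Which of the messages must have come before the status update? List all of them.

the agenda, the budget email, the out-of-office reply

Directly stated before the status update: the agenda.
The budget email reaches the status update via the budget email → the agenda → the status update.
The out-of-office reply reaches the status update via the out-of-office reply → the budget email → the agenda → the status update.
No chain forces the summary memo (or any of the others) ahead of the status update.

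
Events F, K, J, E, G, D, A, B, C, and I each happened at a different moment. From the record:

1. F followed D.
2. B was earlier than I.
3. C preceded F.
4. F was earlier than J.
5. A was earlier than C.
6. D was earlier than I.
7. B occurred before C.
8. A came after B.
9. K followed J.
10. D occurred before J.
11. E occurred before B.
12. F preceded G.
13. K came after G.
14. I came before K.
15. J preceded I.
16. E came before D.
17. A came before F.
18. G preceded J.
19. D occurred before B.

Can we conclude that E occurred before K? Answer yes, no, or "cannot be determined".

yes

Chain the constraints: E → D → J → K. Each link is directly stated, so E comes before K.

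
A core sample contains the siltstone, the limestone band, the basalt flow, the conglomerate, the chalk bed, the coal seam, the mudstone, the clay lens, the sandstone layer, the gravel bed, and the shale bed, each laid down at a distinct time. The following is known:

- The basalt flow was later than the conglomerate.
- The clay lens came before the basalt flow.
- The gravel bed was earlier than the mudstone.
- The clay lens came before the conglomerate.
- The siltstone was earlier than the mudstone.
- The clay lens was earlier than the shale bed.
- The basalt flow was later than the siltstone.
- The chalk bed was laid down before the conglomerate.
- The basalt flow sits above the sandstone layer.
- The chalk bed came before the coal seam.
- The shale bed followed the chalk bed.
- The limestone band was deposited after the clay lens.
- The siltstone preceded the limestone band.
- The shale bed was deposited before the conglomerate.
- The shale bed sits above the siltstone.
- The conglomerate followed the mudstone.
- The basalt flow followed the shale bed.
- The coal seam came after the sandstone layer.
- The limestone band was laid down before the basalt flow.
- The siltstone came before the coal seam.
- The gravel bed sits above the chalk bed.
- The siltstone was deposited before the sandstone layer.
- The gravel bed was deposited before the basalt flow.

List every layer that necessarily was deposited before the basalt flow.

the chalk bed, the clay lens, the conglomerate, the gravel bed, the limestone band, the mudstone, the sandstone layer, the shale bed, the siltstone

Directly stated before the basalt flow: the clay lens, the conglomerate, the gravel bed, the limestone band, the sandstone layer, the shale bed, and the siltstone.
The chalk bed reaches the basalt flow via the chalk bed → the gravel bed → the basalt flow.
The mudstone reaches the basalt flow via the mudstone → the conglomerate → the basalt flow.
No chain forces the coal seam ahead of the basalt flow.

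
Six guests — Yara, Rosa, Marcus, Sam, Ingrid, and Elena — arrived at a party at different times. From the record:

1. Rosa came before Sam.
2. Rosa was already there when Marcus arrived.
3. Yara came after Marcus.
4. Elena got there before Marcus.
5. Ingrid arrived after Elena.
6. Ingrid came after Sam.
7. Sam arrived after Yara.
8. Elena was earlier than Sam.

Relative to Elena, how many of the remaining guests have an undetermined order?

1

Forced after Elena: Ingrid, Marcus, Sam, and Yara.
That leaves Rosa with no forced order relative to Elena — 1.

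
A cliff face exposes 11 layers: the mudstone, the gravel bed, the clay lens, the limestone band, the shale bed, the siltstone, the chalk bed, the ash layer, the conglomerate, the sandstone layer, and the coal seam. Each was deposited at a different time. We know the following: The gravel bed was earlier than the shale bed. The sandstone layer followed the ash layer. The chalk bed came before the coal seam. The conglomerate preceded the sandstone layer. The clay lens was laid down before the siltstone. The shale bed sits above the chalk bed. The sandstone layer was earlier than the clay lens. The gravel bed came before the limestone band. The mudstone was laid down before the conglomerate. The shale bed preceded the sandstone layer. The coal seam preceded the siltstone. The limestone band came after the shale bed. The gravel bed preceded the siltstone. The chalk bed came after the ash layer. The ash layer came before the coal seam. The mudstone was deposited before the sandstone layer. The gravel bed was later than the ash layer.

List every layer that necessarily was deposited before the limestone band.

Directly stated before the limestone band: the gravel bed and the shale bed.
The ash layer reaches the limestone band via the ash layer → the gravel bed → the limestone band.
The chalk bed reaches the limestone band via the chalk bed → the shale bed → the limestone band.

the ash layer, the chalk bed, the gravel bed, the shale bed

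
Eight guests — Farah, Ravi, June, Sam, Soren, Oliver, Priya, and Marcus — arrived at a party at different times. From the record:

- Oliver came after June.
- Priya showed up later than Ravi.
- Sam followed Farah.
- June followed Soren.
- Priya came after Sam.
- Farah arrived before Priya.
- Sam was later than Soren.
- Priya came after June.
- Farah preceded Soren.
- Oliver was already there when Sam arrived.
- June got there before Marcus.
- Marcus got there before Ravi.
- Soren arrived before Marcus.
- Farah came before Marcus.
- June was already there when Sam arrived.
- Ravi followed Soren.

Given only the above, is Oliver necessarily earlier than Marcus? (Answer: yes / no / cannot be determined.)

cannot be determined

No chain of stated constraints runs from Oliver to Marcus, and none runs from Marcus to Oliver either.
So the relative order of Oliver and Marcus is not fixed by the given facts.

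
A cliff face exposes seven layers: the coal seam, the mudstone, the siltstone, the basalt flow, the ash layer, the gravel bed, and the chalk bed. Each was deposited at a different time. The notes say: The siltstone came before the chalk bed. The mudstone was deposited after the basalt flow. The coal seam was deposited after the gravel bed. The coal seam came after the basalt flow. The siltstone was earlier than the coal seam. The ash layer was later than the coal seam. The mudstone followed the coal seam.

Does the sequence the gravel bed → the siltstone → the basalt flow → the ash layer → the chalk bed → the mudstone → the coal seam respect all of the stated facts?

The constraints require the coal seam before the ash layer, but in the proposed sequence the ash layer appears ahead of the coal seam. That one violation is enough.

no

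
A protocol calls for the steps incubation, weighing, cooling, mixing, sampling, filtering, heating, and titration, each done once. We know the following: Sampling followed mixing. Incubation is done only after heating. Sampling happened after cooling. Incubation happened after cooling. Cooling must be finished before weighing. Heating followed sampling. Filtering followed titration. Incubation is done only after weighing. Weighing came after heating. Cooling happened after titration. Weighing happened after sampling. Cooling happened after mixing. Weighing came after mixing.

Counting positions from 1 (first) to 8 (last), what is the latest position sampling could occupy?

Sampling must come before heating, incubation, and weighing — 3 steps forced after it.
Everything else can be placed before sampling in some valid order, so sampling can sit as late as position 8 − 3 = 5.

5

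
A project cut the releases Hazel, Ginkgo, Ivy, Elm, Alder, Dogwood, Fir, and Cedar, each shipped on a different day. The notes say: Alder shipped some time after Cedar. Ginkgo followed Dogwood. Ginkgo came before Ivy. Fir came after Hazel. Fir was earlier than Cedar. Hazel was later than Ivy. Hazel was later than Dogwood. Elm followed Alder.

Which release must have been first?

Dogwood

Dogwood has a chain of constraints placing it before every other release, so Dogwood must be first.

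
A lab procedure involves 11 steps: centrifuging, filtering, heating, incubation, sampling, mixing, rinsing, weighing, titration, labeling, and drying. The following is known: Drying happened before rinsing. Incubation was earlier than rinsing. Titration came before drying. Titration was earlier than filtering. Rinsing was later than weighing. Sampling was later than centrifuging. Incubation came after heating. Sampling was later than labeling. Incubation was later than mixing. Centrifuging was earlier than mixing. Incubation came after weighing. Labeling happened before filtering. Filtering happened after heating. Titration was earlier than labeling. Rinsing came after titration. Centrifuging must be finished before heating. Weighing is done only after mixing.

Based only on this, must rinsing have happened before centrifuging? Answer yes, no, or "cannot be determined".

Tracing the constraints gives centrifuging → mixing → weighing → rinsing, so centrifuging must come before rinsing.
That means rinsing cannot be before centrifuging.

no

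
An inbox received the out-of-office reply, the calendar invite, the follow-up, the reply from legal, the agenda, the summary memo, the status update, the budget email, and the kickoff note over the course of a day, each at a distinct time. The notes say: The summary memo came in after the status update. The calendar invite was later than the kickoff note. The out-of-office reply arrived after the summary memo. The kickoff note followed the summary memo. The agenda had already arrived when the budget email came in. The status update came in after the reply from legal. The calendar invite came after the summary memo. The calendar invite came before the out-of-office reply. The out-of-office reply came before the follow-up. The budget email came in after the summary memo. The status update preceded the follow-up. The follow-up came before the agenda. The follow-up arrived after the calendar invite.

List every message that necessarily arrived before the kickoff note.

the reply from legal, the status update, the summary memo

Directly stated before the kickoff note: the summary memo.
The reply from legal reaches the kickoff note via the reply from legal → the status update → the summary memo → the kickoff note.
The status update reaches the kickoff note via the status update → the summary memo → the kickoff note.
No chain forces the out-of-office reply (or any of the others) ahead of the kickoff note.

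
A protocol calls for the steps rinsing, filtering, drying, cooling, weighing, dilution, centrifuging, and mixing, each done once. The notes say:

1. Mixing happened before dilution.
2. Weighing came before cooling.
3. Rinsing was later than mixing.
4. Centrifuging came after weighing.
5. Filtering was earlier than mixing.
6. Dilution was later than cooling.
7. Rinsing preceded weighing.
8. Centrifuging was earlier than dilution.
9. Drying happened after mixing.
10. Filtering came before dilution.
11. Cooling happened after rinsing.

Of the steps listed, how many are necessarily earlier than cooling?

4

Directly stated before cooling: rinsing and weighing.
Filtering reaches cooling via filtering → mixing → rinsing → cooling.
Mixing reaches cooling via mixing → rinsing → cooling.
No chain forces dilution (or any of the others) ahead of cooling.
That's filtering, mixing, rinsing, and weighing — 4 in all.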